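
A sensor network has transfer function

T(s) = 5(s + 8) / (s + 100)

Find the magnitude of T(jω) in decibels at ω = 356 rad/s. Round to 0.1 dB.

At s = jω = j356:
zero (s+8): 8 + j356 → |·| = √(8²+356²) = √126800 ≈ 356.09, ∠ = arctan(356/8) ≈ 88.71°
pole (s+100): 100 + j356 → |·| = √(100²+356²) = √136736 ≈ 369.78, ∠ = arctan(356/100) ≈ 74.31°
|T| = 5 · 356.09 / 369.78 ≈ 4.8149
Gain = 20 log₁₀(4.8149) ≈ 13.65 dB

13.7 dB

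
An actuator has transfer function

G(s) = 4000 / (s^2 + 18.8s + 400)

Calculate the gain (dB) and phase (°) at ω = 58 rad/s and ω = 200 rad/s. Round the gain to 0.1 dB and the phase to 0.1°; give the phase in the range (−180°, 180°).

ω = 58: 2.1 dB, -159.8°; ω = 200: -20.0 dB, -174.6°

At s = jω = j58:
quadratic: (j58)² + 18.8·j58 + 400 = -2964 + j1090.4 → |·| ≈ 3158.2, ∠ ≈ 159.80°
|G| = 4000 / 3158.2 ≈ 1.2665
Gain = 20 log₁₀(1.2665) ≈ 2.05 dB
∠G = 0.00° − 159.80° = -159.80°

At s = jω = j200:
quadratic: (j200)² + 18.8·j200 + 400 = -39600 + j3760 → |·| ≈ 39778, ∠ ≈ 174.58°
|G| = 4000 / 39778 ≈ 0.10056
Gain = 20 log₁₀(0.10056) ≈ -19.95 dB
∠G = 0.00° − 174.58° = -174.58°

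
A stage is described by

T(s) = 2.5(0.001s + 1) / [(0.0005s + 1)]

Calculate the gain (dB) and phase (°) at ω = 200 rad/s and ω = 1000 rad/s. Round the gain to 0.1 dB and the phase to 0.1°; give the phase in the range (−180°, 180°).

At ω = 200 rad/s:
zero (1 + j200·0.001) = 1 + j0.2 → |·| ≈ 1.0198, ∠ ≈ 11.31°
pole (1 + j200·0.0005) = 1 + j0.1 → |·| ≈ 1.005, ∠ ≈ 5.71°
|T| = 2.5 · 1.0198 / (1.005) ≈ 2.5368
Gain = 20 log₁₀(2.5368) ≈ 8.09 dB
∠T = (11.31°) − (5.71°) = 5.60°

At ω = 1000 rad/s:
zero (1 + j1000·0.001) = 1 + j1 → |·| ≈ 1.4142, ∠ ≈ 45.00°
pole (1 + j1000·0.0005) = 1 + j0.5 → |·| ≈ 1.118, ∠ ≈ 26.57°
|T| = 2.5 · 1.4142 / (1.118) ≈ 3.1623
Gain = 20 log₁₀(3.1623) ≈ 10.00 dB
∠T = (45.00°) − (26.57°) = 18.43°

ω = 200: 8.1 dB, 5.6°; ω = 1000: 10.0 dB, 18.4°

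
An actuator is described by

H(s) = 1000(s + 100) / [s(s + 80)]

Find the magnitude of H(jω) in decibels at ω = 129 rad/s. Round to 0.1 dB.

18.4 dB

At s = jω = j129:
zero (s+100): 100 + j129 → |·| = √(100²+129²) = √26641 ≈ 163.22, ∠ = arctan(129/100) ≈ 52.22°
pole (s+80): 80 + j129 → |·| = √(80²+129²) = √23041 ≈ 151.79, ∠ = arctan(129/80) ≈ 58.19°
pole at origin: |s| = 129, ∠ = 90.00° (in denominator)
|H| = 1000 · 163.22 / 19581 ≈ 8.3356
Gain = 20 log₁₀(8.3356) ≈ 18.42 dB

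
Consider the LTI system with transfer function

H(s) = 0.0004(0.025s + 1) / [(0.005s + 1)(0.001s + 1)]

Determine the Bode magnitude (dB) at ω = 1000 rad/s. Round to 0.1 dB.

At ω = 1000 rad/s:
zero (1 + j1000·0.025) = 1 + j25 → |·| ≈ 25.02, ∠ ≈ 87.71°
pole (1 + j1000·0.005) = 1 + j5 → |·| ≈ 5.099, ∠ ≈ 78.69°
pole (1 + j1000·0.001) = 1 + j1 → |·| ≈ 1.4142, ∠ ≈ 45.00°
|H| = 0.0004 · 25.02 / (5.099 · 1.4142) ≈ 0.0013879
Gain = 20 log₁₀(0.0013879) ≈ -57.15 dB

-57.2 dB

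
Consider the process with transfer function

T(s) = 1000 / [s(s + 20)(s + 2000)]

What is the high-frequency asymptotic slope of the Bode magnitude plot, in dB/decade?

Each pole contributes −20 dB/decade at high frequency; each zero contributes +20 dB/decade.
Net: 0 zero(s) − 3 pole(s) → -60 dB/decade.

-60 dB/decade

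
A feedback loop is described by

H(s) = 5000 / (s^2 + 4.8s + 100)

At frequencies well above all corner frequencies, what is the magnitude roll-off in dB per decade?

Each pole contributes −20 dB/decade at high frequency; each zero contributes +20 dB/decade.
Net: 0 zero(s) − 2 pole(s) → -40 dB/decade.

-40 dB/decade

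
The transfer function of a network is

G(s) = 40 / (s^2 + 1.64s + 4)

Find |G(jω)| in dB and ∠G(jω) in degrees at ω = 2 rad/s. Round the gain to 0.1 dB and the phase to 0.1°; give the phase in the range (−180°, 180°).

At s = jω = j2:
quadratic: (j2)² + 1.64·j2 + 4 = 0 + j3.28 → |·| ≈ 3.28, ∠ ≈ 90.00°
|G| = 40 / 3.28 ≈ 12.195
Gain = 20 log₁₀(12.195) ≈ 21.72 dB
∠G = 0.00° − 90.00° = -90.00°

21.7 dB, -90.0°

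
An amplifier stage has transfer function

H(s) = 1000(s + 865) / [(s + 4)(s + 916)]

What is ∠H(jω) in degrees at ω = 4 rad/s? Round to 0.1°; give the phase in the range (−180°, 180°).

-45.0°

At s = jω = j4:
zero (s+865): 865 + j4 → |·| = √(865²+4²) = √748241 ≈ 865.01, ∠ = arctan(4/865) ≈ 0.26°
pole (s+4): 4 + j4 → |·| = √(4²+4²) = √32 ≈ 5.6569, ∠ = arctan(4/4) ≈ 45.00°
pole (s+916): 916 + j4 → |·| = √(916²+4²) = √839072 ≈ 916.01, ∠ = arctan(4/916) ≈ 0.25°
∠H = 0.26° − 45.25° = -44.99°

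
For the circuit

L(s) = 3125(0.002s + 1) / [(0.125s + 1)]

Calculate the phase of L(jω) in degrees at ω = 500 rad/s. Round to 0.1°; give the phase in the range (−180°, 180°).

-44.1°

At ω = 500 rad/s:
zero (1 + j500·0.002) = 1 + j1 → |·| ≈ 1.4142, ∠ ≈ 45.00°
pole (1 + j500·0.125) = 1 + j62.5 → |·| ≈ 62.508, ∠ ≈ 89.08°
∠L = (45.00°) − (89.08°) = -44.08°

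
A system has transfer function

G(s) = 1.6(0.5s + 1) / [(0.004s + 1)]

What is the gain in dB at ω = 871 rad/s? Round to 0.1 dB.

45.7 dB

At ω = 871 rad/s:
zero (1 + j871·0.5) = 1 + j435.5 → |·| ≈ 435.5, ∠ ≈ 89.87°
pole (1 + j871·0.004) = 1 + j3.484 → |·| ≈ 3.6247, ∠ ≈ 73.99°
|G| = 1.6 · 435.5 / (3.6247) ≈ 192.24
Gain = 20 log₁₀(192.24) ≈ 45.68 dB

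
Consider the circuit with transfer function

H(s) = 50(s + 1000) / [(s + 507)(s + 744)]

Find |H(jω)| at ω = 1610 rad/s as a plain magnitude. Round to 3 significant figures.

0.0317

At s = jω = j1610:
zero (s+1000): 1000 + j1610 → |·| = √(1000²+1610²) = √3592100 ≈ 1895.3, ∠ = arctan(1610/1000) ≈ 58.15°
pole (s+507): 507 + j1610 → |·| = √(507²+1610²) = √2849149 ≈ 1687.9, ∠ = arctan(1610/507) ≈ 72.52°
pole (s+744): 744 + j1610 → |·| = √(744²+1610²) = √3145636 ≈ 1773.6, ∠ = arctan(1610/744) ≈ 65.20°
|H| = 50 · 1895.3 / 2.9937e+06 ≈ 0.031655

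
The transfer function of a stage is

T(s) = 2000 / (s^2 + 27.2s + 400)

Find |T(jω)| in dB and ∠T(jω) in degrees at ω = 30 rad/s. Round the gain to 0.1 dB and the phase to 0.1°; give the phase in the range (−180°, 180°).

At s = jω = j30:
quadratic: (j30)² + 27.2·j30 + 400 = -500 + j816 → |·| ≈ 957, ∠ ≈ 121.50°
|T| = 2000 / 957 ≈ 2.0899
Gain = 20 log₁₀(2.0899) ≈ 6.40 dB
∠T = 0.00° − 121.50° = -121.50°

6.4 dB, -121.5°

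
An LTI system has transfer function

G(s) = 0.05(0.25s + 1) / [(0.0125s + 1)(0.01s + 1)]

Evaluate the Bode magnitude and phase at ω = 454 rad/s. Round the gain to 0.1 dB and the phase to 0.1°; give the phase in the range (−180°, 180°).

At ω = 454 rad/s:
zero (1 + j454·0.25) = 1 + j113.5 → |·| ≈ 113.5, ∠ ≈ 89.50°
pole (1 + j454·0.0125) = 1 + j5.675 → |·| ≈ 5.7624, ∠ ≈ 80.01°
pole (1 + j454·0.01) = 1 + j4.54 → |·| ≈ 4.6488, ∠ ≈ 77.58°
|G| = 0.05 · 113.5 / (5.7624 · 4.6488) ≈ 0.21185
Gain = 20 log₁₀(0.21185) ≈ -13.48 dB
∠G = (89.50°) − (80.01° + 77.58°) = -68.09°

-13.5 dB, -68.1°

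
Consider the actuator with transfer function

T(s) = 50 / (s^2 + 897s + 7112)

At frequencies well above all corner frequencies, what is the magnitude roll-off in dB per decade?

Each pole contributes −20 dB/decade at high frequency; each zero contributes +20 dB/decade.
Net: 0 zero(s) − 2 pole(s) → -40 dB/decade.

-40 dB/decade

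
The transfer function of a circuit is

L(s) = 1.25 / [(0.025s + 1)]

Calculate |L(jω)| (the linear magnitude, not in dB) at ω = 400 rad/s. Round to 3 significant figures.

0.124

At ω = 400 rad/s:
pole (1 + j400·0.025) = 1 + j10 → |·| ≈ 10.05, ∠ ≈ 84.29°
|L| = 1.25 · 1 / (10.05) ≈ 0.12438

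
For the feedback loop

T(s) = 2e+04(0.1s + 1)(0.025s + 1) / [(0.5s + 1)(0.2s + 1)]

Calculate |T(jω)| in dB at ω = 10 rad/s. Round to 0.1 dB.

At ω = 10 rad/s:
zero (1 + j10·0.1) = 1 + j1 → |·| ≈ 1.4142, ∠ ≈ 45.00°
zero (1 + j10·0.025) = 1 + j0.25 → |·| ≈ 1.0308, ∠ ≈ 14.04°
pole (1 + j10·0.5) = 1 + j5 → |·| ≈ 5.099, ∠ ≈ 78.69°
pole (1 + j10·0.2) = 1 + j2 → |·| ≈ 2.2361, ∠ ≈ 63.43°
|T| = 2e+04 · 1.4142 · 1.0308 / (5.099 · 2.2361) ≈ 2557
Gain = 20 log₁₀(2557) ≈ 68.15 dB

68.2 dB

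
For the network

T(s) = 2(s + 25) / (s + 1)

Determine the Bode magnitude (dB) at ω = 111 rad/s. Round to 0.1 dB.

6.2 dB

At s = jω = j111:
zero (s+25): 25 + j111 → |·| = √(25²+111²) = √12946 ≈ 113.78, ∠ = arctan(111/25) ≈ 77.31°
pole (s+1): 1 + j111 → |·| = √(1²+111²) = √12322 ≈ 111, ∠ = arctan(111/1) ≈ 89.48°
|T| = 2 · 113.78 / 111 ≈ 2.0501
Gain = 20 log₁₀(2.0501) ≈ 6.24 dB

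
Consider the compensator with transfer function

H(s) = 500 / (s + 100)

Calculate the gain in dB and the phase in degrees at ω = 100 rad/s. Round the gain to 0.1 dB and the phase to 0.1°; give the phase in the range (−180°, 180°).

11.0 dB, -45.0°

Substitute s = j100:
Numerator: 500 = 500 + j0
Denominator: (j100) + 100 = 100 + j100
|N| = √(500² + 0²) ≈ 500, ∠N ≈ 0.00°
|D| = √(100² + 100²) ≈ 141.42, ∠D ≈ 45.00°
|H| = 500 / 141.42 ≈ 3.5356
Gain = 20 log₁₀(3.5356) ≈ 10.97 dB
∠H = 0.00° − 45.00° = -45.00°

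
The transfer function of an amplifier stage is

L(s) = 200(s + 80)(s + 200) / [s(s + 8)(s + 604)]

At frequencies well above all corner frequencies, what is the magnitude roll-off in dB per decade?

-20 dB/decade

Each pole contributes −20 dB/decade at high frequency; each zero contributes +20 dB/decade.
Net: 2 zero(s) − 3 pole(s) → -20 dB/decade.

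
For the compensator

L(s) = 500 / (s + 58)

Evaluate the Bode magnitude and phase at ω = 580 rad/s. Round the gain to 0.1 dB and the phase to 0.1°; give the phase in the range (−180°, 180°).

-1.3 dB, -84.3°

At s = jω = j580:
pole (s+58): 58 + j580 → |·| = √(58²+580²) = √339764 ≈ 582.89, ∠ = arctan(580/58) ≈ 84.29°
|L| = 500 / 582.89 ≈ 0.85779
Gain = 20 log₁₀(0.85779) ≈ -1.33 dB
∠L = 0.00° − 84.29° = -84.29°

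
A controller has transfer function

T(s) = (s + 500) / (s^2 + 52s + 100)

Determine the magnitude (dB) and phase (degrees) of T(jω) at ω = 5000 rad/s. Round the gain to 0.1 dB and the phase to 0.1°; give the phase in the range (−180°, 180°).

Substitute s = j5000:
Numerator: (j5000) + 500 = 500 + j5000
Denominator: (j5000)^2 + 52(j5000) + 100 = -24999900 + j260000
|N| = √(500² + 5000²) ≈ 5024.9, ∠N ≈ 84.29°
|D| = √(24999900² + 260000²) ≈ 2.5001e+07, ∠D ≈ 179.40°
|T| = 5024.9 / 2.5001e+07 ≈ 0.00020099
Gain = 20 log₁₀(0.00020099) ≈ -73.94 dB
∠T = 84.29° − 179.40° = -95.11°

-73.9 dB, -95.1°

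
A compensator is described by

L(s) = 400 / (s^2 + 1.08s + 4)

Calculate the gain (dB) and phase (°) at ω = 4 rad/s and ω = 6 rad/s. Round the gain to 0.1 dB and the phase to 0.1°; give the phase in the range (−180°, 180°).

At s = jω = j4:
quadratic: (j4)² + 1.08·j4 + 4 = -12 + j4.32 → |·| ≈ 12.754, ∠ ≈ 160.20°
|L| = 400 / 12.754 ≈ 31.363
Gain = 20 log₁₀(31.363) ≈ 29.93 dB
∠L = 0.00° − 160.20° = -160.20°

At s = jω = j6:
quadratic: (j6)² + 1.08·j6 + 4 = -32 + j6.48 → |·| ≈ 32.65, ∠ ≈ 168.55°
|L| = 400 / 32.65 ≈ 12.251
Gain = 20 log₁₀(12.251) ≈ 21.76 dB
∠L = 0.00° − 168.55° = -168.55°

ω = 4: 29.9 dB, -160.2°; ω = 6: 21.8 dB, -168.6°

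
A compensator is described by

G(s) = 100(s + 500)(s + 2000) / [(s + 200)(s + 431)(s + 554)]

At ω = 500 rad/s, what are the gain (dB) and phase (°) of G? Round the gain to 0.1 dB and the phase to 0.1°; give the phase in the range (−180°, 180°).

At s = jω = j500:
zero (s+500): 500 + j500 → |·| = √(500²+500²) = √500000 ≈ 707.11, ∠ = arctan(500/500) ≈ 45.00°
zero (s+2000): 2000 + j500 → |·| = √(2000²+500²) = √4250000 ≈ 2061.6, ∠ = arctan(500/2000) ≈ 14.04°
pole (s+200): 200 + j500 → |·| = √(200²+500²) = √290000 ≈ 538.52, ∠ = arctan(500/200) ≈ 68.20°
pole (s+431): 431 + j500 → |·| = √(431²+500²) = √435761 ≈ 660.12, ∠ = arctan(500/431) ≈ 49.24°
pole (s+554): 554 + j500 → |·| = √(554²+500²) = √556916 ≈ 746.27, ∠ = arctan(500/554) ≈ 42.07°
|G| = 100 · 1.4578e+06 / 2.6529e+08 ≈ 0.54951
Gain = 20 log₁₀(0.54951) ≈ -5.20 dB
∠G = 59.04° − 159.51° = -100.47°

-5.2 dB, -100.5°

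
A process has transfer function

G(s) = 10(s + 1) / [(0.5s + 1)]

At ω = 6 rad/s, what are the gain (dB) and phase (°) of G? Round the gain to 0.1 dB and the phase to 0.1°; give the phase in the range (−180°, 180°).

25.7 dB, 9.0°

At ω = 6 rad/s:
zero (1 + j6·1) = 1 + j6 → |·| ≈ 6.0828, ∠ ≈ 80.54°
pole (1 + j6·0.5) = 1 + j3 → |·| ≈ 3.1623, ∠ ≈ 71.57°
|G| = 10 · 6.0828 / (3.1623) ≈ 19.235
Gain = 20 log₁₀(19.235) ≈ 25.68 dB
∠G = (80.54°) − (71.57°) = 8.97°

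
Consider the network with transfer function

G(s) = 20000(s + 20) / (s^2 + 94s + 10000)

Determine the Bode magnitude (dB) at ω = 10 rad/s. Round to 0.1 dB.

At s = jω = j10:
zero (s+20): 20 + j10 → |·| = √(20²+10²) = √500 ≈ 22.361, ∠ = arctan(10/20) ≈ 26.57°
quadratic: (j10)² + 94·j10 + 10000 = 9900 + j940 → |·| ≈ 9944.5, ∠ ≈ 5.42°
|G| = 20000 · 22.361 / 9944.5 ≈ 44.972
Gain = 20 log₁₀(44.972) ≈ 33.06 dB

33.1 dB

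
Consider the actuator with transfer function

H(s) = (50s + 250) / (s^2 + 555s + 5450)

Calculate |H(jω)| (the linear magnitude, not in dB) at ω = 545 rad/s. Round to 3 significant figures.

Substitute s = j545:
Numerator: 50(j545) + 250 = 250 + j27250
Denominator: (j545)^2 + 555(j545) + 5450 = -291575 + j302475
|N| = √(250² + 27250²) ≈ 27251, ∠N ≈ 89.47°
|D| = √(291575² + 302475²) ≈ 4.2013e+05, ∠D ≈ 133.95°
|H| = 27251 / 4.2013e+05 ≈ 0.064863

0.0649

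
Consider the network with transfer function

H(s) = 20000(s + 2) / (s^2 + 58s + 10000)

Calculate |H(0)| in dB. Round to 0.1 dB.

12.0 dB

H(0) = 20000·2 / 10000 = 4
20 log₁₀(4) ≈ 12.04 dB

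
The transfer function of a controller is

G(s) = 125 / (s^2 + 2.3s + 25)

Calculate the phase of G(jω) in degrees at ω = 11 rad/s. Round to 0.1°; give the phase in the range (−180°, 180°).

-165.2°

At s = jω = j11:
quadratic: (j11)² + 2.3·j11 + 25 = -96 + j25.3 → |·| ≈ 99.278, ∠ ≈ 165.24°
∠G = 0.00° − 165.24° = -165.24°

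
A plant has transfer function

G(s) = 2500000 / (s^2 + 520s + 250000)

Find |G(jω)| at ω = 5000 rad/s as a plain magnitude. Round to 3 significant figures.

At s = jω = j5000:
quadratic: (j5000)² + 520·j5000 + 250000 = -24750000 + j2600000 → |·| ≈ 2.4886e+07, ∠ ≈ 174.00°
|G| = 2500000 / 2.4886e+07 ≈ 0.10046

0.100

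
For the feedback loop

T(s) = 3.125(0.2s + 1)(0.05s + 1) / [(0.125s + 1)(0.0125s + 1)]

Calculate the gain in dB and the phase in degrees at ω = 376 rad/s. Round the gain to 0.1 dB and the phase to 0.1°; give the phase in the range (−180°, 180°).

25.8 dB, 9.4°

At ω = 376 rad/s:
zero (1 + j376·0.2) = 1 + j75.2 → |·| ≈ 75.207, ∠ ≈ 89.24°
zero (1 + j376·0.05) = 1 + j18.8 → |·| ≈ 18.827, ∠ ≈ 86.96°
pole (1 + j376·0.125) = 1 + j47 → |·| ≈ 47.011, ∠ ≈ 88.78°
pole (1 + j376·0.0125) = 1 + j4.7 → |·| ≈ 4.8052, ∠ ≈ 77.99°
|T| = 3.125 · 75.207 · 18.827 / (47.011 · 4.8052) ≈ 19.587
Gain = 20 log₁₀(19.587) ≈ 25.84 dB
∠T = (89.24° + 86.96°) − (88.78° + 77.99°) = 9.43°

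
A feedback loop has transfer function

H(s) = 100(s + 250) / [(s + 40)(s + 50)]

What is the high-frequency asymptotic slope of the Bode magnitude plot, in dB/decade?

-20 dB/decade

Each pole contributes −20 dB/decade at high frequency; each zero contributes +20 dB/decade.
Net: 1 zero(s) − 2 pole(s) → -20 dB/decade.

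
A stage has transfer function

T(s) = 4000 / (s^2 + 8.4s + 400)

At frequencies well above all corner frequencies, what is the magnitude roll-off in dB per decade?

Each pole contributes −20 dB/decade at high frequency; each zero contributes +20 dB/decade.
Net: 0 zero(s) − 2 pole(s) → -40 dB/decade.

-40 dB/decade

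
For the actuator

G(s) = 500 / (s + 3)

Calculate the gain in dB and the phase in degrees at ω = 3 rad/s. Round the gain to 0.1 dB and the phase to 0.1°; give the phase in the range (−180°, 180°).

41.4 dB, -45.0°

Substitute s = j3:
Numerator: 500 = 500 + j0
Denominator: (j3) + 3 = 3 + j3
|N| = √(500² + 0²) ≈ 500, ∠N ≈ 0.00°
|D| = √(3² + 3²) ≈ 4.2426, ∠D ≈ 45.00°
|G| = 500 / 4.2426 ≈ 117.85
Gain = 20 log₁₀(117.85) ≈ 41.43 dB
∠G = 0.00° − 45.00° = -45.00°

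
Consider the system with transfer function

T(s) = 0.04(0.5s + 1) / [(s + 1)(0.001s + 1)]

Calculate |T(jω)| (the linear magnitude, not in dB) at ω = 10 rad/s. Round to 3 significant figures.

0.0203

At ω = 10 rad/s:
zero (1 + j10·0.5) = 1 + j5 → |·| ≈ 5.099, ∠ ≈ 78.69°
pole (1 + j10·1) = 1 + j10 → |·| ≈ 10.05, ∠ ≈ 84.29°
pole (1 + j10·0.001) = 1 + j0.01 → |·| ≈ 1, ∠ ≈ 0.57°
|T| = 0.04 · 5.099 / (10.05 · 1) ≈ 0.020295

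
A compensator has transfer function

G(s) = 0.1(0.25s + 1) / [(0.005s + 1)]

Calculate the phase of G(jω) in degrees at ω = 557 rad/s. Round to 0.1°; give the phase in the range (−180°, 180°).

At ω = 557 rad/s:
zero (1 + j557·0.25) = 1 + j139.25 → |·| ≈ 139.25, ∠ ≈ 89.59°
pole (1 + j557·0.005) = 1 + j2.785 → |·| ≈ 2.9591, ∠ ≈ 70.25°
∠G = (89.59°) − (70.25°) = 19.34°

19.3°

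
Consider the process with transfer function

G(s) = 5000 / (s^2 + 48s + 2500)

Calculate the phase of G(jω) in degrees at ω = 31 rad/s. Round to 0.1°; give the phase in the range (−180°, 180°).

-44.0°

At s = jω = j31:
quadratic: (j31)² + 48·j31 + 2500 = 1539 + j1488 → |·| ≈ 2140.7, ∠ ≈ 44.03°
∠G = 0.00° − 44.03° = -44.03°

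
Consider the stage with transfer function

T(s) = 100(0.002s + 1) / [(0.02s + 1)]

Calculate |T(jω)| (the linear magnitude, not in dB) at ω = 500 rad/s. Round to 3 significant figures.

14.1

At ω = 500 rad/s:
zero (1 + j500·0.002) = 1 + j1 → |·| ≈ 1.4142, ∠ ≈ 45.00°
pole (1 + j500·0.02) = 1 + j10 → |·| ≈ 10.05, ∠ ≈ 84.29°
|T| = 100 · 1.4142 / (10.05) ≈ 14.072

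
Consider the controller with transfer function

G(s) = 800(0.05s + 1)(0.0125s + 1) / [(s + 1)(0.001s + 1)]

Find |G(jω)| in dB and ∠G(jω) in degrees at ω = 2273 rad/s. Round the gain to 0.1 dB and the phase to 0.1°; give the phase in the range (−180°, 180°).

At ω = 2273 rad/s:
zero (1 + j2273·0.05) = 1 + j113.65 → |·| ≈ 113.65, ∠ ≈ 89.50°
zero (1 + j2273·0.0125) = 1 + j28.4125 → |·| ≈ 28.43, ∠ ≈ 87.98°
pole (1 + j2273·1) = 1 + j2273 → |·| ≈ 2273, ∠ ≈ 89.97°
pole (1 + j2273·0.001) = 1 + j2.273 → |·| ≈ 2.4832, ∠ ≈ 66.25°
|G| = 800 · 113.65 · 28.43 / (2273 · 2.4832) ≈ 457.96
Gain = 20 log₁₀(457.96) ≈ 53.22 dB
∠G = (89.50° + 87.98°) − (89.97° + 66.25°) = 21.26°

53.2 dB, 21.3°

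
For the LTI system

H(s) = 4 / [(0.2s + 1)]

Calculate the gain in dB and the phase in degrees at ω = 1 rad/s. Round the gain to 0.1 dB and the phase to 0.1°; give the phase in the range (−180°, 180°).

11.9 dB, -11.3°

At ω = 1 rad/s:
pole (1 + j1·0.2) = 1 + j0.2 → |·| ≈ 1.0198, ∠ ≈ 11.31°
|H| = 4 · 1 / (1.0198) ≈ 3.9223
Gain = 20 log₁₀(3.9223) ≈ 11.87 dB
∠H = (0°) − (11.31°) = -11.31°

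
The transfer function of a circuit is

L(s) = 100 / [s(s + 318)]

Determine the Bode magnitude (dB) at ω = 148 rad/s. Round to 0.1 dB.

At s = jω = j148:
pole (s+318): 318 + j148 → |·| = √(318²+148²) = √123028 ≈ 350.75, ∠ = arctan(148/318) ≈ 24.96°
pole at origin: |s| = 148, ∠ = 90.00° (in denominator)
|L| = 100 / 51911 ≈ 0.0019264
Gain = 20 log₁₀(0.0019264) ≈ -54.31 dB

-54.3 dB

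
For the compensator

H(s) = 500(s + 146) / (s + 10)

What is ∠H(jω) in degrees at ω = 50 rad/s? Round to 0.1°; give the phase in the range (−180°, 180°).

-59.8°

At s = jω = j50:
zero (s+146): 146 + j50 → |·| = √(146²+50²) = √23816 ≈ 154.32, ∠ = arctan(50/146) ≈ 18.90°
pole (s+10): 10 + j50 → |·| = √(10²+50²) = √2600 ≈ 50.99, ∠ = arctan(50/10) ≈ 78.69°
∠H = 18.90° − 78.69° = -59.79°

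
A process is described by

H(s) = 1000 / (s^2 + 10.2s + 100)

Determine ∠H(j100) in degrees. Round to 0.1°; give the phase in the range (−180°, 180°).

At s = jω = j100:
quadratic: (j100)² + 10.2·j100 + 100 = -9900 + j1020 → |·| ≈ 9952.4, ∠ ≈ 174.12°
∠H = 0.00° − 174.12° = -174.12°

-174.1°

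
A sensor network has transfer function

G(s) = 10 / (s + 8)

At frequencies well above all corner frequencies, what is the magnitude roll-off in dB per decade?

Each pole contributes −20 dB/decade at high frequency; each zero contributes +20 dB/decade.
Net: 0 zero(s) − 1 pole(s) → -20 dB/decade.

-20 dB/decade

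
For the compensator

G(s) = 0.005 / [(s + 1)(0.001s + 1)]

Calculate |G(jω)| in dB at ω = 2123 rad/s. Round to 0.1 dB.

At ω = 2123 rad/s:
pole (1 + j2123·1) = 1 + j2123 → |·| ≈ 2123, ∠ ≈ 89.97°
pole (1 + j2123·0.001) = 1 + j2.123 → |·| ≈ 2.3467, ∠ ≈ 64.78°
|G| = 0.005 · 1 / (2123 · 2.3467) ≈ 1.0036e-06
Gain = 20 log₁₀(1.0036e-06) ≈ -119.97 dB

-120.0 dB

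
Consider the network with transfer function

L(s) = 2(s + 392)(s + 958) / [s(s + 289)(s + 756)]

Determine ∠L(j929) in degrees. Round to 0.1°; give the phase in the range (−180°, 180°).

At s = jω = j929:
zero (s+392): 392 + j929 → |·| = √(392²+929²) = √1016705 ≈ 1008.3, ∠ = arctan(929/392) ≈ 67.12°
zero (s+958): 958 + j929 → |·| = √(958²+929²) = √1780805 ≈ 1334.5, ∠ = arctan(929/958) ≈ 44.12°
pole (s+289): 289 + j929 → |·| = √(289²+929²) = √946562 ≈ 972.91, ∠ = arctan(929/289) ≈ 72.72°
pole (s+756): 756 + j929 → |·| = √(756²+929²) = √1434577 ≈ 1197.7, ∠ = arctan(929/756) ≈ 50.86°
pole at origin: |s| = 929, ∠ = 90.00° (in denominator)
∠L = 111.24° − 213.58° = -102.34°

-102.3°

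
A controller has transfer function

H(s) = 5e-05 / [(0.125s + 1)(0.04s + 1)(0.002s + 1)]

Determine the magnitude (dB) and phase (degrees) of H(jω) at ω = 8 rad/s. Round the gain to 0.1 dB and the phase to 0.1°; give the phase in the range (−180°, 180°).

-89.5 dB, -63.7°

At ω = 8 rad/s:
pole (1 + j8·0.125) = 1 + j1 → |·| ≈ 1.4142, ∠ ≈ 45.00°
pole (1 + j8·0.04) = 1 + j0.32 → |·| ≈ 1.05, ∠ ≈ 17.74°
pole (1 + j8·0.002) = 1 + j0.016 → |·| ≈ 1.0001, ∠ ≈ 0.92°
|H| = 5e-05 · 1 / (1.4142 · 1.05 · 1.0001) ≈ 3.3669e-05
Gain = 20 log₁₀(3.3669e-05) ≈ -89.46 dB
∠H = (0°) − (45.00° + 17.74° + 0.92°) = -63.66°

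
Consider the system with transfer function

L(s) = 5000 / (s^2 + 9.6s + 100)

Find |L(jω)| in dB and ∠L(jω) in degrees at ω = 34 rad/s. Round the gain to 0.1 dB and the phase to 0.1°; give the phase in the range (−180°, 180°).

At s = jω = j34:
quadratic: (j34)² + 9.6·j34 + 100 = -1056 + j326.4 → |·| ≈ 1105.3, ∠ ≈ 162.82°
|L| = 5000 / 1105.3 ≈ 4.5237
Gain = 20 log₁₀(4.5237) ≈ 13.11 dB
∠L = 0.00° − 162.82° = -162.82°

13.1 dB, -162.8°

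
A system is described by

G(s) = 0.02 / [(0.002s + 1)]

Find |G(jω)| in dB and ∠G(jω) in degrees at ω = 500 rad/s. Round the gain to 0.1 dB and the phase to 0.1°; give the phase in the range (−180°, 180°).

-37.0 dB, -45.0°

At ω = 500 rad/s:
pole (1 + j500·0.002) = 1 + j1 → |·| ≈ 1.4142, ∠ ≈ 45.00°
|G| = 0.02 · 1 / (1.4142) ≈ 0.014142
Gain = 20 log₁₀(0.014142) ≈ -36.99 dB
∠G = (0°) − (45.00°) = -45.00°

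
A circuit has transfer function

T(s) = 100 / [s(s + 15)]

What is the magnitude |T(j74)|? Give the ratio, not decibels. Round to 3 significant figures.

0.0179

At s = jω = j74:
pole (s+15): 15 + j74 → |·| = √(15²+74²) = √5701 ≈ 75.505, ∠ = arctan(74/15) ≈ 78.54°
pole at origin: |s| = 74, ∠ = 90.00° (in denominator)
|T| = 100 / 5587.4 ≈ 0.017897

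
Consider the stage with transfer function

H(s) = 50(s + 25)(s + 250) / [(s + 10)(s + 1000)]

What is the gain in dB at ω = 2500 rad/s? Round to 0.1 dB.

At s = jω = j2500:
zero (s+25): 25 + j2500 → |·| = √(25²+2500²) = √6250625 ≈ 2500.1, ∠ = arctan(2500/25) ≈ 89.43°
zero (s+250): 250 + j2500 → |·| = √(250²+2500²) = √6312500 ≈ 2512.5, ∠ = arctan(2500/250) ≈ 84.29°
pole (s+10): 10 + j2500 → |·| = √(10²+2500²) = √6250100 ≈ 2500, ∠ = arctan(2500/10) ≈ 89.77°
pole (s+1000): 1000 + j2500 → |·| = √(1000²+2500²) = √7250000 ≈ 2692.6, ∠ = arctan(2500/1000) ≈ 68.20°
|H| = 50 · 6.2815e+06 / 6.7315e+06 ≈ 46.658
Gain = 20 log₁₀(46.658) ≈ 33.38 dB

33.4 dB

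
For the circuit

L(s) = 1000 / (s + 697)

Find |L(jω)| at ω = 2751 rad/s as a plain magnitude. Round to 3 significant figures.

At s = jω = j2751:
pole (s+697): 697 + j2751 → |·| = √(697²+2751²) = √8053810 ≈ 2837.9, ∠ = arctan(2751/697) ≈ 75.78°
|L| = 1000 / 2837.9 ≈ 0.35237

0.352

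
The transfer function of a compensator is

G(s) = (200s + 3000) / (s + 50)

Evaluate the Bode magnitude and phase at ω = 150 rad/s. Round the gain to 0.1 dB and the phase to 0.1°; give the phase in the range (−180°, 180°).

45.6 dB, 12.7°

Substitute s = j150:
Numerator: 200(j150) + 3000 = 3000 + j30000
Denominator: (j150) + 50 = 50 + j150
|N| = √(3000² + 30000²) ≈ 30150, ∠N ≈ 84.29°
|D| = √(50² + 150²) ≈ 158.11, ∠D ≈ 71.57°
|G| = 30150 / 158.11 ≈ 190.69
Gain = 20 log₁₀(190.69) ≈ 45.61 dB
∠G = 84.29° − 71.57° = 12.72°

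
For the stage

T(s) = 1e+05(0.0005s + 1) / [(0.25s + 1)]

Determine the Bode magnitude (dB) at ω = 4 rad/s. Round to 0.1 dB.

At ω = 4 rad/s:
zero (1 + j4·0.0005) = 1 + j0.002 → |·| ≈ 1, ∠ ≈ 0.11°
pole (1 + j4·0.25) = 1 + j1 → |·| ≈ 1.4142, ∠ ≈ 45.00°
|T| = 1e+05 · 1 / (1.4142) ≈ 70711
Gain = 20 log₁₀(70711) ≈ 96.99 dB

97.0 dB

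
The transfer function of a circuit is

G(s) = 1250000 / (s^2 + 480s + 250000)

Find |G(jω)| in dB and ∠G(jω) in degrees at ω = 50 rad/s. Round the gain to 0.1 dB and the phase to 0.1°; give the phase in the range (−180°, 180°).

14.0 dB, -5.5°

At s = jω = j50:
quadratic: (j50)² + 480·j50 + 250000 = 247500 + j24000 → |·| ≈ 2.4866e+05, ∠ ≈ 5.54°
|G| = 1250000 / 2.4866e+05 ≈ 5.0269
Gain = 20 log₁₀(5.0269) ≈ 14.03 dB
∠G = 0.00° − 5.54° = -5.54°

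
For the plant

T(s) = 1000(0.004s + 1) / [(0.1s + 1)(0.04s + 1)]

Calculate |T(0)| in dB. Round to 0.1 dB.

60.0 dB

T(0) = 1000 · 1 / 1 = 1000
20 log₁₀(1000) ≈ 60.00 dB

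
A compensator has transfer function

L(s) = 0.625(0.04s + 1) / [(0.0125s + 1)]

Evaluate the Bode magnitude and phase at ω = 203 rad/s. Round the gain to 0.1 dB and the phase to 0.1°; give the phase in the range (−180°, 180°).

At ω = 203 rad/s:
zero (1 + j203·0.04) = 1 + j8.12 → |·| ≈ 8.1813, ∠ ≈ 82.98°
pole (1 + j203·0.0125) = 1 + j2.5375 → |·| ≈ 2.7274, ∠ ≈ 68.49°
|L| = 0.625 · 8.1813 / (2.7274) ≈ 1.8748
Gain = 20 log₁₀(1.8748) ≈ 5.46 dB
∠L = (82.98°) − (68.49°) = 14.49°

5.5 dB, 14.5°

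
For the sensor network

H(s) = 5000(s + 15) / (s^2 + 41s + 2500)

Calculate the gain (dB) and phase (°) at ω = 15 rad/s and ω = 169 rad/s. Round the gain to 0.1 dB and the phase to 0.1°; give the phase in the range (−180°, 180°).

ω = 15: 33.1 dB, 29.9°; ω = 169: 30.0 dB, -80.2°

At s = jω = j15:
zero (s+15): 15 + j15 → |·| = √(15²+15²) = √450 ≈ 21.213, ∠ = arctan(15/15) ≈ 45.00°
quadratic: (j15)² + 41·j15 + 2500 = 2275 + j615 → |·| ≈ 2356.7, ∠ ≈ 15.13°
|H| = 5000 · 21.213 / 2356.7 ≈ 45.006
Gain = 20 log₁₀(45.006) ≈ 33.07 dB
∠H = 45.00° − 15.13° = 29.87°

At s = jω = j169:
zero (s+15): 15 + j169 → |·| = √(15²+169²) = √28786 ≈ 169.66, ∠ = arctan(169/15) ≈ 84.93°
quadratic: (j169)² + 41·j169 + 2500 = -26061 + j6929 → |·| ≈ 26966, ∠ ≈ 165.11°
|H| = 5000 · 169.66 / 26966 ≈ 31.458
Gain = 20 log₁₀(31.458) ≈ 29.95 dB
∠H = 84.93° − 165.11° = -80.18°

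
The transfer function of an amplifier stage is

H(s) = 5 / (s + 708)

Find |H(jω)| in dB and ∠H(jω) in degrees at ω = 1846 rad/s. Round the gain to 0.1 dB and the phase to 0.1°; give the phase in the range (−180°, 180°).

-51.9 dB, -69.0°

At s = jω = j1846:
pole (s+708): 708 + j1846 → |·| = √(708²+1846²) = √3908980 ≈ 1977.1, ∠ = arctan(1846/708) ≈ 69.02°
|H| = 5 / 1977.1 ≈ 0.002529
Gain = 20 log₁₀(0.002529) ≈ -51.94 dB
∠H = 0.00° − 69.02° = -69.02°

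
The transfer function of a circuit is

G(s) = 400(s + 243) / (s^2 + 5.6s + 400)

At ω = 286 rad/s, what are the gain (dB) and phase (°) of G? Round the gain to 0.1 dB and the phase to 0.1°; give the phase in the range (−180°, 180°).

At s = jω = j286:
zero (s+243): 243 + j286 → |·| = √(243²+286²) = √140845 ≈ 375.29, ∠ = arctan(286/243) ≈ 49.65°
quadratic: (j286)² + 5.6·j286 + 400 = -81396 + j1601.6 → |·| ≈ 81412, ∠ ≈ 178.87°
|G| = 400 · 375.29 / 81412 ≈ 1.8439
Gain = 20 log₁₀(1.8439) ≈ 5.31 dB
∠G = 49.65° − 178.87° = -129.22°

5.3 dB, -129.2°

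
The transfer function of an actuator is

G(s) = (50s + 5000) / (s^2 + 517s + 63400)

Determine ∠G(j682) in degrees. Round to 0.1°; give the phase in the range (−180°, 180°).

Substitute s = j682:
Numerator: 50(j682) + 5000 = 5000 + j34100
Denominator: (j682)^2 + 517(j682) + 63400 = -401724 + j352594
|N| = √(5000² + 34100²) ≈ 34465, ∠N ≈ 81.66°
|D| = √(401724² + 352594²) ≈ 5.3451e+05, ∠D ≈ 138.73°
∠G = 81.66° − 138.73° = -57.07°

-57.1°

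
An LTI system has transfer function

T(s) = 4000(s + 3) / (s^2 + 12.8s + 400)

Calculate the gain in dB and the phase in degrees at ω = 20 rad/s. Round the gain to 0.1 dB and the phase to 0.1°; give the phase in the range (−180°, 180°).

50.0 dB, -8.5°

At s = jω = j20:
zero (s+3): 3 + j20 → |·| = √(3²+20²) = √409 ≈ 20.224, ∠ = arctan(20/3) ≈ 81.47°
quadratic: (j20)² + 12.8·j20 + 400 = 0 + j256 → |·| ≈ 256, ∠ ≈ 90.00°
|T| = 4000 · 20.224 / 256 ≈ 316
Gain = 20 log₁₀(316) ≈ 49.99 dB
∠T = 81.47° − 90.00° = -8.53°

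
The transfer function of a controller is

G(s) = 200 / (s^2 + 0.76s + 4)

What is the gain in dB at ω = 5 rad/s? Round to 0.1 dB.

19.4 dB

At s = jω = j5:
quadratic: (j5)² + 0.76·j5 + 4 = -21 + j3.8 → |·| ≈ 21.341, ∠ ≈ 169.74°
|G| = 200 / 21.341 ≈ 9.3716
Gain = 20 log₁₀(9.3716) ≈ 19.44 dB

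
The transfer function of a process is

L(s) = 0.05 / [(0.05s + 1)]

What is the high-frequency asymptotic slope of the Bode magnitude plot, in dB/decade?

-20 dB/decade

Each pole contributes −20 dB/decade at high frequency; each zero contributes +20 dB/decade.
Net: 0 zero(s) − 1 pole(s) → -20 dB/decade.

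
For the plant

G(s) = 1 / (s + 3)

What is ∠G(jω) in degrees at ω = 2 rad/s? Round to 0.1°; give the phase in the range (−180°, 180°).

At s = jω = j2:
pole (s+3): 3 + j2 → |·| = √(3²+2²) = √13 ≈ 3.6056, ∠ = arctan(2/3) ≈ 33.69°
∠G = 0.00° − 33.69° = -33.69°

-33.7°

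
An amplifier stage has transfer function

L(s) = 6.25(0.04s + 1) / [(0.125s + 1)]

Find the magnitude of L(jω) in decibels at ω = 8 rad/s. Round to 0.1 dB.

At ω = 8 rad/s:
zero (1 + j8·0.04) = 1 + j0.32 → |·| ≈ 1.05, ∠ ≈ 17.74°
pole (1 + j8·0.125) = 1 + j1 → |·| ≈ 1.4142, ∠ ≈ 45.00°
|L| = 6.25 · 1.05 / (1.4142) ≈ 4.6404
Gain = 20 log₁₀(4.6404) ≈ 13.33 dB

13.3 dB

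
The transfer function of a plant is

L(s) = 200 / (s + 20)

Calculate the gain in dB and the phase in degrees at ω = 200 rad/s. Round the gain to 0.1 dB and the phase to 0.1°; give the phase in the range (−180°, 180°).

-0.0 dB, -84.3°

At s = jω = j200:
pole (s+20): 20 + j200 → |·| = √(20²+200²) = √40400 ≈ 201, ∠ = arctan(200/20) ≈ 84.29°
|L| = 200 / 201 ≈ 0.99502
Gain = 20 log₁₀(0.99502) ≈ -0.04 dB
∠L = 0.00° − 84.29° = -84.29°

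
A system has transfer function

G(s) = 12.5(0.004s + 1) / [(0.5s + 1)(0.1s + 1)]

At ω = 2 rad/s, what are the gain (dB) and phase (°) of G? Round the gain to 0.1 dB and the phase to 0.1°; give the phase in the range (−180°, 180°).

At ω = 2 rad/s:
zero (1 + j2·0.004) = 1 + j0.008 → |·| ≈ 1, ∠ ≈ 0.46°
pole (1 + j2·0.5) = 1 + j1 → |·| ≈ 1.4142, ∠ ≈ 45.00°
pole (1 + j2·0.1) = 1 + j0.2 → |·| ≈ 1.0198, ∠ ≈ 11.31°
|G| = 12.5 · 1 / (1.4142 · 1.0198) ≈ 8.6673
Gain = 20 log₁₀(8.6673) ≈ 18.76 dB
∠G = (0.46°) − (45.00° + 11.31°) = -55.85°

18.8 dB, -55.9°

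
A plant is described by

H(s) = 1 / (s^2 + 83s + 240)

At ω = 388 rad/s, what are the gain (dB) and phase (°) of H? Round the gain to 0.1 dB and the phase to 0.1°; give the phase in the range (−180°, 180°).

Substitute s = j388:
Numerator: 1 = 1 + j0
Denominator: (j388)^2 + 83(j388) + 240 = -150304 + j32204
|N| = √(1² + 0²) ≈ 1, ∠N ≈ 0.00°
|D| = √(150304² + 32204²) ≈ 1.5372e+05, ∠D ≈ 167.91°
|H| = 1 / 1.5372e+05 ≈ 6.5053e-06
Gain = 20 log₁₀(6.5053e-06) ≈ -103.73 dB
∠H = 0.00° − 167.91° = -167.91°

-103.7 dB, -167.9°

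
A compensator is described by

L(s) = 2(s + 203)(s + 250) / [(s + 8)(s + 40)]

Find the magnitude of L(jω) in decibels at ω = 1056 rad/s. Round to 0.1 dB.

At s = jω = j1056:
zero (s+203): 203 + j1056 → |·| = √(203²+1056²) = √1156345 ≈ 1075.3, ∠ = arctan(1056/203) ≈ 79.12°
zero (s+250): 250 + j1056 → |·| = √(250²+1056²) = √1177636 ≈ 1085.2, ∠ = arctan(1056/250) ≈ 76.68°
pole (s+8): 8 + j1056 → |·| = √(8²+1056²) = √1115200 ≈ 1056, ∠ = arctan(1056/8) ≈ 89.57°
pole (s+40): 40 + j1056 → |·| = √(40²+1056²) = √1116736 ≈ 1056.8, ∠ = arctan(1056/40) ≈ 87.83°
|L| = 2 · 1.1669e+06 / 1.116e+06 ≈ 2.0912
Gain = 20 log₁₀(2.0912) ≈ 6.41 dB

6.4 dB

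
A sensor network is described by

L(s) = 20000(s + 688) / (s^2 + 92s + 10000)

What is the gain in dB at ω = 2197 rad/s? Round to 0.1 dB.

At s = jω = j2197:
zero (s+688): 688 + j2197 → |·| = √(688²+2197²) = √5300153 ≈ 2302.2, ∠ = arctan(2197/688) ≈ 72.61°
quadratic: (j2197)² + 92·j2197 + 10000 = -4816809 + j202124 → |·| ≈ 4.821e+06, ∠ ≈ 177.60°
|L| = 20000 · 2302.2 / 4.821e+06 ≈ 9.5507
Gain = 20 log₁₀(9.5507) ≈ 19.60 dB

19.6 dB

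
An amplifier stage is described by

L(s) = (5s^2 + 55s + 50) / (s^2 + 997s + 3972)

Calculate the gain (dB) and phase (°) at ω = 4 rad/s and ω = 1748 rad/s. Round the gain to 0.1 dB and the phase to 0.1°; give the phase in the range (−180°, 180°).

ω = 4: -28.1 dB, 52.5°; ω = 1748: 12.8 dB, 29.4°

Substitute s = j4:
Numerator: 5(j4)^2 + 55(j4) + 50 = -30 + j220
Denominator: (j4)^2 + 997(j4) + 3972 = 3956 + j3988
|N| = √(30² + 220²) ≈ 222.04, ∠N ≈ 97.77°
|D| = √(3956² + 3988²) ≈ 5617.3, ∠D ≈ 45.23°
|L| = 222.04 / 5617.3 ≈ 0.039528
Gain = 20 log₁₀(0.039528) ≈ -28.06 dB
∠L = 97.77° − 45.23° = 52.54°

Substitute s = j1748:
Numerator: 5(j1748)^2 + 55(j1748) + 50 = -15277470 + j96140
Denominator: (j1748)^2 + 997(j1748) + 3972 = -3051532 + j1742756
|N| = √(15277470² + 96140²) ≈ 1.5278e+07, ∠N ≈ 179.64°
|D| = √(3051532² + 1742756²) ≈ 3.5141e+06, ∠D ≈ 150.27°
|L| = 1.5278e+07 / 3.5141e+06 ≈ 4.3476
Gain = 20 log₁₀(4.3476) ≈ 12.76 dB
∠L = 179.64° − 150.27° = 29.37°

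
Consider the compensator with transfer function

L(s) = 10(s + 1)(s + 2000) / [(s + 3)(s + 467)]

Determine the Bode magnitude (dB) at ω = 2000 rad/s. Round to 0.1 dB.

At s = jω = j2000:
zero (s+1): 1 + j2000 → |·| = √(1²+2000²) = √4000001 ≈ 2000, ∠ = arctan(2000/1) ≈ 89.97°
zero (s+2000): 2000 + j2000 → |·| = √(2000²+2000²) = √8000000 ≈ 2828.4, ∠ = arctan(2000/2000) ≈ 45.00°
pole (s+3): 3 + j2000 → |·| = √(3²+2000²) = √4000009 ≈ 2000, ∠ = arctan(2000/3) ≈ 89.91°
pole (s+467): 467 + j2000 → |·| = √(467²+2000²) = √4218089 ≈ 2053.8, ∠ = arctan(2000/467) ≈ 76.86°
|L| = 10 · 5.6568e+06 / 4.1076e+06 ≈ 13.772
Gain = 20 log₁₀(13.772) ≈ 22.78 dB

22.8 dB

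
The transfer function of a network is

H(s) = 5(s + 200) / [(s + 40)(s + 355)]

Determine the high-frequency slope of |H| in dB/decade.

Each pole contributes −20 dB/decade at high frequency; each zero contributes +20 dB/decade.
Net: 1 zero(s) − 2 pole(s) → -20 dB/decade.

-20 dB/decade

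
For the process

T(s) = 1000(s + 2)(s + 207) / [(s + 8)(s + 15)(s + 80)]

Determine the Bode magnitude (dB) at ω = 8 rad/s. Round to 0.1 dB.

At s = jω = j8:
zero (s+2): 2 + j8 → |·| = √(2²+8²) = √68 ≈ 8.2462, ∠ = arctan(8/2) ≈ 75.96°
zero (s+207): 207 + j8 → |·| = √(207²+8²) = √42913 ≈ 207.15, ∠ = arctan(8/207) ≈ 2.21°
pole (s+8): 8 + j8 → |·| = √(8²+8²) = √128 ≈ 11.314, ∠ = arctan(8/8) ≈ 45.00°
pole (s+15): 15 + j8 → |·| = √(15²+8²) = √289 ≈ 17, ∠ = arctan(8/15) ≈ 28.07°
pole (s+80): 80 + j8 → |·| = √(80²+8²) = √6464 ≈ 80.399, ∠ = arctan(8/80) ≈ 5.71°
|T| = 1000 · 1708.2 / 15464 ≈ 110.46
Gain = 20 log₁₀(110.46) ≈ 40.86 dB

40.9 dB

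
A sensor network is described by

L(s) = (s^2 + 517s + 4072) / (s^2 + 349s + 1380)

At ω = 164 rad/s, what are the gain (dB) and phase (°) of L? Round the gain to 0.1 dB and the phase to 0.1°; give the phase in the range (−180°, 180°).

2.9 dB, -9.0°

Substitute s = j164:
Numerator: (j164)^2 + 517(j164) + 4072 = -22824 + j84788
Denominator: (j164)^2 + 349(j164) + 1380 = -25516 + j57236
|N| = √(22824² + 84788²) ≈ 87806, ∠N ≈ 105.07°
|D| = √(25516² + 57236²) ≈ 62666, ∠D ≈ 114.03°
|L| = 87806 / 62666 ≈ 1.4012
Gain = 20 log₁₀(1.4012) ≈ 2.93 dB
∠L = 105.07° − 114.03° = -8.96°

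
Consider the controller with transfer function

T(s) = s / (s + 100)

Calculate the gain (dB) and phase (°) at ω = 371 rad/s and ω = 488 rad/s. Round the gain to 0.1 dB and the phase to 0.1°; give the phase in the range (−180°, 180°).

At s = jω = j371:
zero at origin: s = j371 → |·| = 371, ∠ = 90.00°
pole (s+100): 100 + j371 → |·| = √(100²+371²) = √147641 ≈ 384.24, ∠ = arctan(371/100) ≈ 74.91°
|T| = 1 · 371 / 384.24 ≈ 0.96554
Gain = 20 log₁₀(0.96554) ≈ -0.30 dB
∠T = 90.00° − 74.91° = 15.09°

At s = jω = j488:
zero at origin: s = j488 → |·| = 488, ∠ = 90.00°
pole (s+100): 100 + j488 → |·| = √(100²+488²) = √248144 ≈ 498.14, ∠ = arctan(488/100) ≈ 78.42°
|T| = 1 · 488 / 498.14 ≈ 0.97964
Gain = 20 log₁₀(0.97964) ≈ -0.18 dB
∠T = 90.00° − 78.42° = 11.58°

ω = 371: -0.3 dB, 15.1°; ω = 488: -0.2 dB, 11.6°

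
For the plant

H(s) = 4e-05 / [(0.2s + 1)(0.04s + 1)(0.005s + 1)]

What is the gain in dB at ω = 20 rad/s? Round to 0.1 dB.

-102.5 dB

At ω = 20 rad/s:
pole (1 + j20·0.2) = 1 + j4 → |·| ≈ 4.1231, ∠ ≈ 75.96°
pole (1 + j20·0.04) = 1 + j0.8 → |·| ≈ 1.2806, ∠ ≈ 38.66°
pole (1 + j20·0.005) = 1 + j0.1 → |·| ≈ 1.005, ∠ ≈ 5.71°
|H| = 4e-05 · 1 / (4.1231 · 1.2806 · 1.005) ≈ 7.538e-06
Gain = 20 log₁₀(7.538e-06) ≈ -102.45 dB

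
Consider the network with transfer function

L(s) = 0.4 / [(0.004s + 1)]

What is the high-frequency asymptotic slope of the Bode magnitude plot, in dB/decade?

-20 dB/decade

Each pole contributes −20 dB/decade at high frequency; each zero contributes +20 dB/decade.
Net: 0 zero(s) − 1 pole(s) → -20 dB/decade.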